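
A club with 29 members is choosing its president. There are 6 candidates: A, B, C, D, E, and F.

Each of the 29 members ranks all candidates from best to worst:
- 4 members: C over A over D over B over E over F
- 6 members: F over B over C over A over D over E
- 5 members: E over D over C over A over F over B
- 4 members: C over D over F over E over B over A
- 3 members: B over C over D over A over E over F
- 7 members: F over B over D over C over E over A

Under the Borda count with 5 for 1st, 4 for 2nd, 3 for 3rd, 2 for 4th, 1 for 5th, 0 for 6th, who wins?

A: 4×4 + 6×2 + 5×2 + 4×0 + 3×2 + 7×0 = 44
B: 4×2 + 6×4 + 5×0 + 4×1 + 3×5 + 7×4 = 79
C: 4×5 + 6×3 + 5×3 + 4×5 + 3×4 + 7×2 = 99
D: 4×3 + 6×1 + 5×4 + 4×4 + 3×3 + 7×3 = 84
E: 4×1 + 6×0 + 5×5 + 4×2 + 3×1 + 7×1 = 47
F: 4×0 + 6×5 + 5×1 + 4×3 + 3×0 + 7×5 = 82

C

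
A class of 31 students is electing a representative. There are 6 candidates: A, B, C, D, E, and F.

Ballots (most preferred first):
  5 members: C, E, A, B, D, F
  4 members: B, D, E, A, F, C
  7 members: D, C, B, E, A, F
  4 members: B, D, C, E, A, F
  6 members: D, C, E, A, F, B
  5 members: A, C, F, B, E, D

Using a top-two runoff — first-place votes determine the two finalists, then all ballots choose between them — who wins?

Round 1 first-place votes: A 5, B 8, C 5, D 13, E 0, F 0. D and B advance.
Runoff: D is ranked above B on 13 ballots, B above D on 18.

B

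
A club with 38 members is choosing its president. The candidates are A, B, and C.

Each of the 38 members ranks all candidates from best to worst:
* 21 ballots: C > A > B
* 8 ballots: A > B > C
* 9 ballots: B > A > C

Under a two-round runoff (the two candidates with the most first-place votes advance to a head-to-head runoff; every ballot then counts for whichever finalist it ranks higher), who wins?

Round 1 first-place votes: A 8, B 9, C 21. C and B advance.
Runoff: C is ranked above B on 21 ballots, B above C on 17.

C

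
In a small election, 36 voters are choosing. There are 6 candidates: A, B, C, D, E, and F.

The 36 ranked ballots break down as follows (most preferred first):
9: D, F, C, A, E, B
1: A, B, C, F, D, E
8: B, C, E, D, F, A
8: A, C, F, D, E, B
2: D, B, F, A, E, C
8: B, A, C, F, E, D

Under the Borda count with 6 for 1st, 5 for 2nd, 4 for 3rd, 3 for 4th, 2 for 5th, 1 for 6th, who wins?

C

A: 9×3 + 1×6 + 8×1 + 8×6 + 2×3 + 8×5 = 135
B: 9×1 + 1×5 + 8×6 + 8×1 + 2×5 + 8×6 = 128
C: 9×4 + 1×4 + 8×5 + 8×5 + 2×1 + 8×4 = 154
D: 9×6 + 1×2 + 8×3 + 8×3 + 2×6 + 8×1 = 124
E: 9×2 + 1×1 + 8×4 + 8×2 + 2×2 + 8×2 = 87
F: 9×5 + 1×3 + 8×2 + 8×4 + 2×4 + 8×3 = 128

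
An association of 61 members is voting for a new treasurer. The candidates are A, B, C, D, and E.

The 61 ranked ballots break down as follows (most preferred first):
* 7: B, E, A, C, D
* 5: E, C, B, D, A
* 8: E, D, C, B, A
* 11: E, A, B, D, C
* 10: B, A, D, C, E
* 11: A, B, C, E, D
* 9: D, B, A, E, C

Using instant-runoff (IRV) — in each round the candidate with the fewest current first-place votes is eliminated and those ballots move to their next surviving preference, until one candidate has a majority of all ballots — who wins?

B

Round 1: A 11, B 17, C 0, D 9, E 24. C eliminated.
Round 2: A 11, B 17, D 9, E 24. D eliminated.
Round 3: A 11, B 26, E 24. A eliminated.
Round 4: B 37, E 24. B has a majority (≥31).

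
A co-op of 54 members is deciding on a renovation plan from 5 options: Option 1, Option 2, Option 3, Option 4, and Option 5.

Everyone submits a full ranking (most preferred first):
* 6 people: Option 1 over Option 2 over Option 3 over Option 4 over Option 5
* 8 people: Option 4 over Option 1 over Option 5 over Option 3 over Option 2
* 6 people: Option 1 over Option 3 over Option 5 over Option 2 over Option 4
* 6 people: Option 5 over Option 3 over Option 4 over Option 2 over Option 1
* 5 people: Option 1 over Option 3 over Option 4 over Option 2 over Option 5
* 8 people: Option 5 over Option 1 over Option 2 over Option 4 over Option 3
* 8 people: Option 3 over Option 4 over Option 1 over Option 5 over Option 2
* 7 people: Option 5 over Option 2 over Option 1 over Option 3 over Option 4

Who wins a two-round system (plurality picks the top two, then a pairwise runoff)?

Option 1

Round 1 first-place votes: Option 1 17, Option 2 0, Option 3 8, Option 4 8, Option 5 21. Option 5 and Option 1 advance.
Runoff: Option 5 is ranked above Option 1 on 21 ballots, Option 1 above Option 5 on 33.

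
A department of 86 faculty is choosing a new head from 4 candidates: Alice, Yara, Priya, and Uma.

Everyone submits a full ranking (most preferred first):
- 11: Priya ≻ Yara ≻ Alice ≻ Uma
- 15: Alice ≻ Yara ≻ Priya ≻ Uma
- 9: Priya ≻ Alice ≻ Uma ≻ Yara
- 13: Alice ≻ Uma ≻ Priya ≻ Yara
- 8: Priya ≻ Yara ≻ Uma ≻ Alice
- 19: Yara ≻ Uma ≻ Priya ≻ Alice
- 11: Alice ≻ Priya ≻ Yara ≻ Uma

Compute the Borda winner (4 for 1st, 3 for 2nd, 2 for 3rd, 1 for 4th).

Priya

Alice: 11×2 + 15×4 + 9×3 + 13×4 + 8×1 + 19×1 + 11×4 = 232
Yara: 11×3 + 15×3 + 9×1 + 13×1 + 8×3 + 19×4 + 11×2 = 222
Priya: 11×4 + 15×2 + 9×4 + 13×2 + 8×4 + 19×2 + 11×3 = 239
Uma: 11×1 + 15×1 + 9×2 + 13×3 + 8×2 + 19×3 + 11×1 = 167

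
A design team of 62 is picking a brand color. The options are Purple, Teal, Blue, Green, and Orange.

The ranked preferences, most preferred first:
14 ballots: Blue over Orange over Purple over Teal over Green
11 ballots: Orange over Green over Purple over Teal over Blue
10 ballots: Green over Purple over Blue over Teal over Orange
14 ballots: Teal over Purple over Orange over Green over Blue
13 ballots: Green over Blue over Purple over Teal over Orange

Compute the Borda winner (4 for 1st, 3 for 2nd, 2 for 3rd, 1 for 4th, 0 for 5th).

Purple

Purple: 14×2 + 11×2 + 10×3 + 14×3 + 13×2 = 148
Teal: 14×1 + 11×1 + 10×1 + 14×4 + 13×1 = 104
Blue: 14×4 + 11×0 + 10×2 + 14×0 + 13×3 = 115
Green: 14×0 + 11×3 + 10×4 + 14×1 + 13×4 = 139
Orange: 14×3 + 11×4 + 10×0 + 14×2 + 13×0 = 114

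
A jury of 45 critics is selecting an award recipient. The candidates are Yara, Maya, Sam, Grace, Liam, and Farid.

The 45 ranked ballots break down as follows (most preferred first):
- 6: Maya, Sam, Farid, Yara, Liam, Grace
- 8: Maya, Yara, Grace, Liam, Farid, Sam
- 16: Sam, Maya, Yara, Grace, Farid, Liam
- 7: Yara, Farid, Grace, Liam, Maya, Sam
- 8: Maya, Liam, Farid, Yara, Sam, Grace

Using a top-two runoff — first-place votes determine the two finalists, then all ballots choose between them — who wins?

Maya

Round 1 first-place votes: Yara 7, Maya 22, Sam 16, Grace 0, Liam 0, Farid 0. Maya and Sam advance.
Runoff: Maya is ranked above Sam on 29 ballots, Sam above Maya on 16.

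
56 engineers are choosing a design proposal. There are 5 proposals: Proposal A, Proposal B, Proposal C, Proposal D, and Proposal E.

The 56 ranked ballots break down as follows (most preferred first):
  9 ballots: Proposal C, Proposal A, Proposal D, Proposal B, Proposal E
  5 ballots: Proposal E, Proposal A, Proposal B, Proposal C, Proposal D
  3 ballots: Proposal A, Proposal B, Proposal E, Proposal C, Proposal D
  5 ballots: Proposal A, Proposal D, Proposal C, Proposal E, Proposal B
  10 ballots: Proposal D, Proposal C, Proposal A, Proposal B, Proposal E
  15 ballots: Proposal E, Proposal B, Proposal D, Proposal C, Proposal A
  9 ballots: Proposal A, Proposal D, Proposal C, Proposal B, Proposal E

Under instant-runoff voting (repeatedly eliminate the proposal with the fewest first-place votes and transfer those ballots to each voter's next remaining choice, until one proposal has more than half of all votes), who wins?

Proposal A

Round 1: Proposal A 17, Proposal B 0, Proposal C 9, Proposal D 10, Proposal E 20. Proposal B eliminated.
Round 2: Proposal A 17, Proposal C 9, Proposal D 10, Proposal E 20. Proposal C eliminated.
Round 3: Proposal A 26, Proposal D 10, Proposal E 20. Proposal D eliminated.
Round 4: Proposal A 36, Proposal E 20. Proposal A has a majority (≥29).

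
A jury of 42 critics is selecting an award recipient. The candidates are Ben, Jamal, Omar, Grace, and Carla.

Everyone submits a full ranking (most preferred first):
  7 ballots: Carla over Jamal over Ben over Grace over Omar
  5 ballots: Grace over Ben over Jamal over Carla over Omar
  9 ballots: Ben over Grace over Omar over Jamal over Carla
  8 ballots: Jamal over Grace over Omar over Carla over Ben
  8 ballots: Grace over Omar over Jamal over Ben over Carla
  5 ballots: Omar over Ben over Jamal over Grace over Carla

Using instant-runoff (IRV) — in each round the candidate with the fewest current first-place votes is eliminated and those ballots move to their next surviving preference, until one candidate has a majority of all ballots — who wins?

Jamal

Round 1: Ben 9, Jamal 8, Omar 5, Grace 13, Carla 7. Omar eliminated.
Round 2: Ben 14, Jamal 8, Grace 13, Carla 7. Carla eliminated.
Round 3: Ben 14, Jamal 15, Grace 13. Grace eliminated.
Round 4: Ben 19, Jamal 23. Jamal has a majority (≥22).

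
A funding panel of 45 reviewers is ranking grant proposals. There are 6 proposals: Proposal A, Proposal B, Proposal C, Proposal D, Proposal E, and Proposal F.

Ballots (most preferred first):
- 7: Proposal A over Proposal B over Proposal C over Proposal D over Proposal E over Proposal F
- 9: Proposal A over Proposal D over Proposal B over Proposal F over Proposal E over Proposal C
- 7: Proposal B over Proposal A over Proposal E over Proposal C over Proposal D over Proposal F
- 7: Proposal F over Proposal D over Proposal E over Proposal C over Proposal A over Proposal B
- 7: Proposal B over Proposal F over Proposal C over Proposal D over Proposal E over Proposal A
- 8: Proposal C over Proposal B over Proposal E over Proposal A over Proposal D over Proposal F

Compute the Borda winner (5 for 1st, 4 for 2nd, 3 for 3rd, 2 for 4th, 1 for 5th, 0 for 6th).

Proposal B

Proposal A: 7×5 + 9×5 + 7×4 + 7×1 + 7×0 + 8×2 = 131
Proposal B: 7×4 + 9×3 + 7×5 + 7×0 + 7×5 + 8×4 = 157
Proposal C: 7×3 + 9×0 + 7×2 + 7×2 + 7×3 + 8×5 = 110
Proposal D: 7×2 + 9×4 + 7×1 + 7×4 + 7×2 + 8×1 = 107
Proposal E: 7×1 + 9×1 + 7×3 + 7×3 + 7×1 + 8×3 = 89
Proposal F: 7×0 + 9×2 + 7×0 + 7×5 + 7×4 + 8×0 = 81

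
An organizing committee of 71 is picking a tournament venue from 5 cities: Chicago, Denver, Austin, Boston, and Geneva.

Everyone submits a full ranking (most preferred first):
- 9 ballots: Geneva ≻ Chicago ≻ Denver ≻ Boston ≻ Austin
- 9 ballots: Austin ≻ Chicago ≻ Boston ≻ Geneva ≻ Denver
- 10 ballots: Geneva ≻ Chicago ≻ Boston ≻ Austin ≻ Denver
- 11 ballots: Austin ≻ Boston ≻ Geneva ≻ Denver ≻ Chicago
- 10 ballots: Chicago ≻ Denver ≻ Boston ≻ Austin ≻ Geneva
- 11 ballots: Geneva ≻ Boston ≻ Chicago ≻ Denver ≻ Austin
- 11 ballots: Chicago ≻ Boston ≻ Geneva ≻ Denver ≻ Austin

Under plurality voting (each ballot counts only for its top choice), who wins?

Geneva

First-place votes: Chicago 21, Denver 0, Austin 20, Boston 0, Geneva 30.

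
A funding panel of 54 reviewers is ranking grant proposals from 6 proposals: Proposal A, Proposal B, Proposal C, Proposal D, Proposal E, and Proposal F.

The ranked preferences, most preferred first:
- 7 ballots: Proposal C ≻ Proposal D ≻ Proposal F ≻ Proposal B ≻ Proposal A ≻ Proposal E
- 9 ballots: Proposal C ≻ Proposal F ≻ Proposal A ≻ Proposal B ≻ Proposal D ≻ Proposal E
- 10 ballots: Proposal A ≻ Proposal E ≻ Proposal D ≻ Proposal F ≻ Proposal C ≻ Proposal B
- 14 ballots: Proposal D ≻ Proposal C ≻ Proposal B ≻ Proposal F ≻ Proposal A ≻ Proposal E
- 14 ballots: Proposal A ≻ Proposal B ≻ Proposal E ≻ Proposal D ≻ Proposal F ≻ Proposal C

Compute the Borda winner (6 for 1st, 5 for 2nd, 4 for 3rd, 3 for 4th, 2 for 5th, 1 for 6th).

Proposal A

Proposal A: 7×2 + 9×4 + 10×6 + 14×2 + 14×6 = 222
Proposal B: 7×3 + 9×3 + 10×1 + 14×4 + 14×5 = 184
Proposal C: 7×6 + 9×6 + 10×2 + 14×5 + 14×1 = 200
Proposal D: 7×5 + 9×2 + 10×4 + 14×6 + 14×3 = 219
Proposal E: 7×1 + 9×1 + 10×5 + 14×1 + 14×4 = 136
Proposal F: 7×4 + 9×5 + 10×3 + 14×3 + 14×2 = 173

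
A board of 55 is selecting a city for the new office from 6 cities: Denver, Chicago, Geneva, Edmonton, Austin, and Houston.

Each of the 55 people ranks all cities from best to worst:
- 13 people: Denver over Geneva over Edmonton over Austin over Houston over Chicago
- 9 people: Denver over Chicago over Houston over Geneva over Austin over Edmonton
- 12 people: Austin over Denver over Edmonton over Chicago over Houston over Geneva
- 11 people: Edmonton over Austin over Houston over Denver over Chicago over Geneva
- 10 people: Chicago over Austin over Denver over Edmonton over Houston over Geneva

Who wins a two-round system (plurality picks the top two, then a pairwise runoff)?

Austin

Round 1 first-place votes: Denver 22, Chicago 10, Geneva 0, Edmonton 11, Austin 12, Houston 0. Denver and Austin advance.
Runoff: Denver is ranked above Austin on 22 ballots, Austin above Denver on 33.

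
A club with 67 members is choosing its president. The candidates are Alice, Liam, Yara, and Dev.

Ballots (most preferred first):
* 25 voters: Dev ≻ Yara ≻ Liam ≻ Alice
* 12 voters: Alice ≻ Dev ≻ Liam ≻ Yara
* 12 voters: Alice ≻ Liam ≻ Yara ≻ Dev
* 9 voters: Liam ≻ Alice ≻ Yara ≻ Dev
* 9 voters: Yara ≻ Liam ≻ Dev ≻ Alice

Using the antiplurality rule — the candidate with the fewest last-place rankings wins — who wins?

Liam

Last-place votes: Alice 34, Liam 0, Yara 12, Dev 21.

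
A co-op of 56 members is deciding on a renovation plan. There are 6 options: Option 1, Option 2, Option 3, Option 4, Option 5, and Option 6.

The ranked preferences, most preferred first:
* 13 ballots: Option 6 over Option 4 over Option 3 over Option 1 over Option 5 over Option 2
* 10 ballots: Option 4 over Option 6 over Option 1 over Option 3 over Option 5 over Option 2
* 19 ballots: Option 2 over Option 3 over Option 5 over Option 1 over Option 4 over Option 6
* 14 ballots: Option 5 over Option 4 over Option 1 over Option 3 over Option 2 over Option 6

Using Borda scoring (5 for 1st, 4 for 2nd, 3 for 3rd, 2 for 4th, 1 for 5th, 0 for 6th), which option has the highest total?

Option 4

Option 1: 13×2 + 10×3 + 19×2 + 14×3 = 136
Option 2: 13×0 + 10×0 + 19×5 + 14×1 = 109
Option 3: 13×3 + 10×2 + 19×4 + 14×2 = 163
Option 4: 13×4 + 10×5 + 19×1 + 14×4 = 177
Option 5: 13×1 + 10×1 + 19×3 + 14×5 = 150
Option 6: 13×5 + 10×4 + 19×0 + 14×0 = 105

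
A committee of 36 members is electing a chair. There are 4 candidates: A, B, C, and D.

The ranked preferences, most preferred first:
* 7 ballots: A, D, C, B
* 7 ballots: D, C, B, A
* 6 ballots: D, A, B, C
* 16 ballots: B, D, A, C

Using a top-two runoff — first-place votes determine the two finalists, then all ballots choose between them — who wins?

D

Round 1 first-place votes: A 7, B 16, C 0, D 13. B and D advance.
Runoff: B is ranked above D on 16 ballots, D above B on 20.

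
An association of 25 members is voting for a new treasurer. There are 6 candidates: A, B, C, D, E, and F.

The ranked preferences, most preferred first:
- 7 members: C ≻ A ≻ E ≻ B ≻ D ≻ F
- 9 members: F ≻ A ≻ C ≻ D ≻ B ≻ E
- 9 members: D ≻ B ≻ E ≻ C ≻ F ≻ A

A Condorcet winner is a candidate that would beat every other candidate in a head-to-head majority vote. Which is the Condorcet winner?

C

C vs A: 16–9
C vs B: 16–9
C vs D: 16–9
C vs E: 16–9
C vs F: 16–9
C beats every other candidate.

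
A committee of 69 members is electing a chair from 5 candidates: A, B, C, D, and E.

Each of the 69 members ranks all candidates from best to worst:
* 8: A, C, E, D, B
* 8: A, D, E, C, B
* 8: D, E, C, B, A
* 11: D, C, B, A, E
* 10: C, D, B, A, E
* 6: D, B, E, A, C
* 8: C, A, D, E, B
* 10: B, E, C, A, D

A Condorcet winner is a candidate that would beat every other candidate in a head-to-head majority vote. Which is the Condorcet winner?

C

C vs A: 47–22
C vs B: 53–16
C vs D: 36–33
C vs E: 37–32
C beats every other candidate.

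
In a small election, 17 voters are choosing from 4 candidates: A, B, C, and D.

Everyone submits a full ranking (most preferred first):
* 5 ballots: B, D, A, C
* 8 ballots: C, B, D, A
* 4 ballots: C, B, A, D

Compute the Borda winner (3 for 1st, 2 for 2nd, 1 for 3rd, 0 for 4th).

B

A: 5×1 + 8×0 + 4×1 = 9
B: 5×3 + 8×2 + 4×2 = 39
C: 5×0 + 8×3 + 4×3 = 36
D: 5×2 + 8×1 + 4×0 = 18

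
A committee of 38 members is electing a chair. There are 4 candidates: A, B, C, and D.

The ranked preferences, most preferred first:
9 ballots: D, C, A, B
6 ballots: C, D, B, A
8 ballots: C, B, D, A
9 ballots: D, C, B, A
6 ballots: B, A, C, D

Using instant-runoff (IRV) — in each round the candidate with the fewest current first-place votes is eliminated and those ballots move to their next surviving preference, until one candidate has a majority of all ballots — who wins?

C

Round 1: A 0, B 6, C 14, D 18. A eliminated.
Round 2: B 6, C 14, D 18. B eliminated.
Round 3: C 20, D 18. C has a majority (≥20).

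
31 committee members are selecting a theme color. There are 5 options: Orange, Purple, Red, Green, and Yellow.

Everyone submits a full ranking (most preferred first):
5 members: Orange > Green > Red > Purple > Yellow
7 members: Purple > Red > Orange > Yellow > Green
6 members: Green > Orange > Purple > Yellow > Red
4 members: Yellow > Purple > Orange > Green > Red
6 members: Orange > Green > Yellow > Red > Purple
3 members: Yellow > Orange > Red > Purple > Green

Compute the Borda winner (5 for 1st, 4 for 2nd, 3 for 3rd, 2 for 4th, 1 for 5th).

Orange

Orange: 5×5 + 7×3 + 6×4 + 4×3 + 6×5 + 3×4 = 124
Purple: 5×2 + 7×5 + 6×3 + 4×4 + 6×1 + 3×2 = 91
Red: 5×3 + 7×4 + 6×1 + 4×1 + 6×2 + 3×3 = 74
Green: 5×4 + 7×1 + 6×5 + 4×2 + 6×4 + 3×1 = 92
Yellow: 5×1 + 7×2 + 6×2 + 4×5 + 6×3 + 3×5 = 84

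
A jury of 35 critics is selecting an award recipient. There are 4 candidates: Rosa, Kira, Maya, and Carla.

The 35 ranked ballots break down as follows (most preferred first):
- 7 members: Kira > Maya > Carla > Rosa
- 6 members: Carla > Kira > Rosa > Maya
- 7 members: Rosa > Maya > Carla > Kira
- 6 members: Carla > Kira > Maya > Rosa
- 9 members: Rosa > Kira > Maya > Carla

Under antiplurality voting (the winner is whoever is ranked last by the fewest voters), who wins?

Last-place votes: Rosa 13, Kira 7, Maya 6, Carla 9.

Maya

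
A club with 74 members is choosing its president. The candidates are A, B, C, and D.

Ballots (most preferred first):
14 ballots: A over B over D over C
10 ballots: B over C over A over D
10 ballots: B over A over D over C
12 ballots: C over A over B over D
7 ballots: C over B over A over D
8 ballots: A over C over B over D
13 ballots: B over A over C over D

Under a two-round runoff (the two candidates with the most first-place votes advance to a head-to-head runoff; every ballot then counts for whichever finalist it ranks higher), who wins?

B

Round 1 first-place votes: A 22, B 33, C 19, D 0. B and A advance.
Runoff: B is ranked above A on 40 ballots, A above B on 34.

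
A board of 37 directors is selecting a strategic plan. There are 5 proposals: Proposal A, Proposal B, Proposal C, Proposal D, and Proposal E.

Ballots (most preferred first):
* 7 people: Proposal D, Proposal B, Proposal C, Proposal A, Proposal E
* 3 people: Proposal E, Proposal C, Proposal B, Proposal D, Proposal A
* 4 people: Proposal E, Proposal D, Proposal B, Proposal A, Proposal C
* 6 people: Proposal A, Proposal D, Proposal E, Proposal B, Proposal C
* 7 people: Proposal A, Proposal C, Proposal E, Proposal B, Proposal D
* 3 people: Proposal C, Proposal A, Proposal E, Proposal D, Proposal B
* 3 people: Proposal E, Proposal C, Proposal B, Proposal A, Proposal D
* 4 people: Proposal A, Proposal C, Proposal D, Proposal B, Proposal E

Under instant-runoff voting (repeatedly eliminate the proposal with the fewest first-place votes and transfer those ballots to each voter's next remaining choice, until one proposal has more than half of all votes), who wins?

Round 1: Proposal A 17, Proposal B 0, Proposal C 3, Proposal D 7, Proposal E 10. Proposal B eliminated.
Round 2: Proposal A 17, Proposal C 3, Proposal D 7, Proposal E 10. Proposal C eliminated.
Round 3: Proposal A 20, Proposal D 7, Proposal E 10. Proposal A has a majority (≥19).

Proposal A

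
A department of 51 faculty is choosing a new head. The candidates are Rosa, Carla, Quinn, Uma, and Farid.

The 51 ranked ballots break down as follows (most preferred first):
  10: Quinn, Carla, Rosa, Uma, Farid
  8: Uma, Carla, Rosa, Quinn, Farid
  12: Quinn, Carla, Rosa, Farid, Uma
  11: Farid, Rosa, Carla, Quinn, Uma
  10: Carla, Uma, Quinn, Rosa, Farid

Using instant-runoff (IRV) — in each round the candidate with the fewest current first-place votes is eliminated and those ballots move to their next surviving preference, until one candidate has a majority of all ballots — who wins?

Round 1: Rosa 0, Carla 10, Quinn 22, Uma 8, Farid 11. Rosa eliminated.
Round 2: Carla 10, Quinn 22, Uma 8, Farid 11. Uma eliminated.
Round 3: Carla 18, Quinn 22, Farid 11. Farid eliminated.
Round 4: Carla 29, Quinn 22. Carla has a majority (≥26).

Carla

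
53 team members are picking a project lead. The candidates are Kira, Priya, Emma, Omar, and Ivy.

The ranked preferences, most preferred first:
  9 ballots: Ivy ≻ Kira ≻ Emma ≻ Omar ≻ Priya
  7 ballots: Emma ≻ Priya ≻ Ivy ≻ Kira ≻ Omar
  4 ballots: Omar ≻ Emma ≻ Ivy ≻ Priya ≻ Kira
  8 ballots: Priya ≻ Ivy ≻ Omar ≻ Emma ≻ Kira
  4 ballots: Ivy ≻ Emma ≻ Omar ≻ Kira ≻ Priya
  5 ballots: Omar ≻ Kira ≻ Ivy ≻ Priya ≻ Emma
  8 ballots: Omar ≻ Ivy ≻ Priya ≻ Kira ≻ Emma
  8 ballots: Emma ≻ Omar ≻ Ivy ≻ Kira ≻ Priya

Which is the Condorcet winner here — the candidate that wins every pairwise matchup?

Ivy

Ivy vs Kira: 48–5
Ivy vs Priya: 38–15
Ivy vs Emma: 34–19
Ivy vs Omar: 28–25
Ivy beats every other candidate.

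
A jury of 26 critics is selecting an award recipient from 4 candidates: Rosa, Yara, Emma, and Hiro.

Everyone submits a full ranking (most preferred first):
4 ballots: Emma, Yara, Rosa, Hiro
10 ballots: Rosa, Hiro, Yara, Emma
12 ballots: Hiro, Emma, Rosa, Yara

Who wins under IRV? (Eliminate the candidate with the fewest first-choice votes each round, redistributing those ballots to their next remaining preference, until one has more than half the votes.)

Round 1: Rosa 10, Yara 0, Emma 4, Hiro 12. Yara eliminated.
Round 2: Rosa 10, Emma 4, Hiro 12. Emma eliminated.
Round 3: Rosa 14, Hiro 12. Rosa has a majority (≥14).

Rosa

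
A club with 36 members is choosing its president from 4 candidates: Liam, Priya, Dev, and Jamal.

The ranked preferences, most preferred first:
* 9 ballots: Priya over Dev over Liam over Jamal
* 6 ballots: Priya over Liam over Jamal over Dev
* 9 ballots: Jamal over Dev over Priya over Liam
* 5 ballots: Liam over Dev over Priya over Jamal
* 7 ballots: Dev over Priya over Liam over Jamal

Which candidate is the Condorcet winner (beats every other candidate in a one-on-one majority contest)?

Dev vs Liam: 25–11
Dev vs Priya: 21–15
Dev vs Jamal: 21–15
Dev beats every other candidate.

Dev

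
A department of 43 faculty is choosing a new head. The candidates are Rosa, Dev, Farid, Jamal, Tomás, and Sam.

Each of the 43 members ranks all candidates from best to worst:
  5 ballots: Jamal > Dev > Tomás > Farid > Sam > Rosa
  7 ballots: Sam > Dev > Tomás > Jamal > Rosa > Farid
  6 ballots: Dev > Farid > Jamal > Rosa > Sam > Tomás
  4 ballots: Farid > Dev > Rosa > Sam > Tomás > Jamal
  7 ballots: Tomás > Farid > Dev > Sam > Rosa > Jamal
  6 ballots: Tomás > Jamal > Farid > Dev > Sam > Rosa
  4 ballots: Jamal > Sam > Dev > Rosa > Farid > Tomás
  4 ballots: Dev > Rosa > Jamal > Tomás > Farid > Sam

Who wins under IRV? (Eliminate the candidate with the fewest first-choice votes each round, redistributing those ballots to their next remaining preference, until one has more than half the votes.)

Dev

Round 1: Rosa 0, Dev 10, Farid 4, Jamal 9, Tomás 13, Sam 7. Rosa eliminated.
Round 2: Dev 10, Farid 4, Jamal 9, Tomás 13, Sam 7. Farid eliminated.
Round 3: Dev 14, Jamal 9, Tomás 13, Sam 7. Sam eliminated.
Round 4: Dev 21, Jamal 9, Tomás 13. Jamal eliminated.
Round 5: Dev 30, Tomás 13. Dev has a majority (≥22).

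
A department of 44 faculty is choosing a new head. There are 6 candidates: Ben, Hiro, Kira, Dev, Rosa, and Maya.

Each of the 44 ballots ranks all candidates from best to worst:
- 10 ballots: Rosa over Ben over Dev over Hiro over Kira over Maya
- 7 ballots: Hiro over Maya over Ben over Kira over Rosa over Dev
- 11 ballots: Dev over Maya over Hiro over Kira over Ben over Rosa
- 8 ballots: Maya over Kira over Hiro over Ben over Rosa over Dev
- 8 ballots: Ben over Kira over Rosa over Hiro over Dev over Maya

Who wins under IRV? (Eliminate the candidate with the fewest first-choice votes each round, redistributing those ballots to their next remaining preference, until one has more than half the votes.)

Round 1: Ben 8, Hiro 7, Kira 0, Dev 11, Rosa 10, Maya 8. Kira eliminated.
Round 2: Ben 8, Hiro 7, Dev 11, Rosa 10, Maya 8. Hiro eliminated.
Round 3: Ben 8, Dev 11, Rosa 10, Maya 15. Ben eliminated.
Round 4: Dev 11, Rosa 18, Maya 15. Dev eliminated.
Round 5: Rosa 18, Maya 26. Maya has a majority (≥23).

Maya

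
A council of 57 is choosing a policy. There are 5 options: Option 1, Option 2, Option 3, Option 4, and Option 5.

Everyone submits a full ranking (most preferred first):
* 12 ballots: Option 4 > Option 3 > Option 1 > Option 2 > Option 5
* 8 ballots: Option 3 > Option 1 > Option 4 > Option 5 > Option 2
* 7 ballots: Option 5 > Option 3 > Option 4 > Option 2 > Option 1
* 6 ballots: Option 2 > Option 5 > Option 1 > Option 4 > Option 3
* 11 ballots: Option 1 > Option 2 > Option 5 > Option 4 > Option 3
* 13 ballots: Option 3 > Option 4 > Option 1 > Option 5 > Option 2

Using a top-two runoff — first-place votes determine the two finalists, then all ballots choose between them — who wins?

Round 1 first-place votes: Option 1 11, Option 2 6, Option 3 21, Option 4 12, Option 5 7. Option 3 and Option 4 advance.
Runoff: Option 3 is ranked above Option 4 on 28 ballots, Option 4 above Option 3 on 29.

Option 4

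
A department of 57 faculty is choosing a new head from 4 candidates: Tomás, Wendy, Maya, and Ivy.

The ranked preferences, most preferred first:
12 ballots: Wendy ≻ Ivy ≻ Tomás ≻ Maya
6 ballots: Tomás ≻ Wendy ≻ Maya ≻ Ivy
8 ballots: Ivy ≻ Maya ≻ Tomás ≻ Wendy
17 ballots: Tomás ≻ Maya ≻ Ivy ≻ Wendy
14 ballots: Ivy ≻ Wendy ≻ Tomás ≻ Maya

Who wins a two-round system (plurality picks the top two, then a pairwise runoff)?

Round 1 first-place votes: Tomás 23, Wendy 12, Maya 0, Ivy 22. Tomás and Ivy advance.
Runoff: Tomás is ranked above Ivy on 23 ballots, Ivy above Tomás on 34.

Ivy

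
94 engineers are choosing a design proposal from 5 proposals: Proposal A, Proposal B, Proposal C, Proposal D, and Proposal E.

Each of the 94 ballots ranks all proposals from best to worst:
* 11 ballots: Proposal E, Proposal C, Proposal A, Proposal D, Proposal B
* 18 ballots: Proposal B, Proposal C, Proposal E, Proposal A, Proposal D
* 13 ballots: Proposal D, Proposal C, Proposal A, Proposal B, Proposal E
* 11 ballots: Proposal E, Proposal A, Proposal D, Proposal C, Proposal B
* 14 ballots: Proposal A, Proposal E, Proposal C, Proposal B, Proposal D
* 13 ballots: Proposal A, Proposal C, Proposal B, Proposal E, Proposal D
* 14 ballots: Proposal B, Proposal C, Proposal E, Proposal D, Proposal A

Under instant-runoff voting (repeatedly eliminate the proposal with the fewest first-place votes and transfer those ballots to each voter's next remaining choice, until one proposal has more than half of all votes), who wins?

Round 1: Proposal A 27, Proposal B 32, Proposal C 0, Proposal D 13, Proposal E 22. Proposal C eliminated.
Round 2: Proposal A 27, Proposal B 32, Proposal D 13, Proposal E 22. Proposal D eliminated.
Round 3: Proposal A 40, Proposal B 32, Proposal E 22. Proposal E eliminated.
Round 4: Proposal A 62, Proposal B 32. Proposal A has a majority (≥48).

Proposal A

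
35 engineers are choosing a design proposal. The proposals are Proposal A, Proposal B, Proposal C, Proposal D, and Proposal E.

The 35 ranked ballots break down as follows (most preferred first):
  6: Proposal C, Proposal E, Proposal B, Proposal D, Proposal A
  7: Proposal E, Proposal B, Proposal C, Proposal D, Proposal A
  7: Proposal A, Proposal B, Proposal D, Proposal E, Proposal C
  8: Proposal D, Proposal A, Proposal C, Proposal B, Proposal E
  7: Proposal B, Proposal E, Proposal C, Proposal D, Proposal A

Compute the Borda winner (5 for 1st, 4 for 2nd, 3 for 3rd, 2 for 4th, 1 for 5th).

Proposal B

Proposal A: 6×1 + 7×1 + 7×5 + 8×4 + 7×1 = 87
Proposal B: 6×3 + 7×4 + 7×4 + 8×2 + 7×5 = 125
Proposal C: 6×5 + 7×3 + 7×1 + 8×3 + 7×3 = 103
Proposal D: 6×2 + 7×2 + 7×3 + 8×5 + 7×2 = 101
Proposal E: 6×4 + 7×5 + 7×2 + 8×1 + 7×4 = 109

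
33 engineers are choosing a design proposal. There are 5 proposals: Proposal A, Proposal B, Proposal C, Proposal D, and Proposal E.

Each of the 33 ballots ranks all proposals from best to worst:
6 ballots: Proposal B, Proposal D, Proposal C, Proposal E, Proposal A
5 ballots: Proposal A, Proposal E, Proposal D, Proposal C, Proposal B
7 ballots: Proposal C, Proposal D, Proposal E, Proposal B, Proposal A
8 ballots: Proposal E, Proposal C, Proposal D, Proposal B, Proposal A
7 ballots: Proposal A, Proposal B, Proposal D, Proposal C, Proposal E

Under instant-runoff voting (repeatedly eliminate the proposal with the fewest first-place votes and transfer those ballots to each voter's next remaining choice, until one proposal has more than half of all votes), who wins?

Round 1: Proposal A 12, Proposal B 6, Proposal C 7, Proposal D 0, Proposal E 8. Proposal D eliminated.
Round 2: Proposal A 12, Proposal B 6, Proposal C 7, Proposal E 8. Proposal B eliminated.
Round 3: Proposal A 12, Proposal C 13, Proposal E 8. Proposal E eliminated.
Round 4: Proposal A 12, Proposal C 21. Proposal C has a majority (≥17).

Proposal C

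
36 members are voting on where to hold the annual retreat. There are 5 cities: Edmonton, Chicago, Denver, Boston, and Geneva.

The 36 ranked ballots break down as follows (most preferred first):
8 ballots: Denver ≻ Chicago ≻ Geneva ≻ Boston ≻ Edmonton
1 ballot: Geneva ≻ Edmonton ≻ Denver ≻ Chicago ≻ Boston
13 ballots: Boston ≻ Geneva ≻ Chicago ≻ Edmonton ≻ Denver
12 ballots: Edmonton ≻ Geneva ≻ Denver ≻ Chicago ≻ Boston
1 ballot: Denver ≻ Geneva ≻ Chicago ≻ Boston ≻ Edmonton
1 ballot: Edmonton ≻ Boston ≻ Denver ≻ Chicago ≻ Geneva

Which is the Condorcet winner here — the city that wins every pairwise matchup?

Geneva vs Edmonton: 23–13
Geneva vs Chicago: 27–9
Geneva vs Denver: 26–10
Geneva vs Boston: 22–14
Geneva beats every other city.

Geneva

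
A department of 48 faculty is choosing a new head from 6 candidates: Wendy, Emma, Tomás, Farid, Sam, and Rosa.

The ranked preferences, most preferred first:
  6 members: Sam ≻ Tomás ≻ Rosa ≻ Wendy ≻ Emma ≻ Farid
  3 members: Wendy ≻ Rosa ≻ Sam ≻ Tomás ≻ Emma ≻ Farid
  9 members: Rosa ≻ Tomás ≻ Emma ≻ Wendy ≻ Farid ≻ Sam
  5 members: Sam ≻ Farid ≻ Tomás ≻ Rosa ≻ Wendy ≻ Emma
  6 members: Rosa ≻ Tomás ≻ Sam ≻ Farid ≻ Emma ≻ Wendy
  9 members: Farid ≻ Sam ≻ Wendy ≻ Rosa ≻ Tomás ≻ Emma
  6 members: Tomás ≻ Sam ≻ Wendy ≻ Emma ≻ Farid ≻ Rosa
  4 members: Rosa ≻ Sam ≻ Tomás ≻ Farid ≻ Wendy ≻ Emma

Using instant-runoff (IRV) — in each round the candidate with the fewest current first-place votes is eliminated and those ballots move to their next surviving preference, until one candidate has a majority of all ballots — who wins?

Sam

Round 1: Wendy 3, Emma 0, Tomás 6, Farid 9, Sam 11, Rosa 19. Emma eliminated.
Round 2: Wendy 3, Tomás 6, Farid 9, Sam 11, Rosa 19. Wendy eliminated.
Round 3: Tomás 6, Farid 9, Sam 11, Rosa 22. Tomás eliminated.
Round 4: Farid 9, Sam 17, Rosa 22. Farid eliminated.
Round 5: Sam 26, Rosa 22. Sam has a majority (≥25).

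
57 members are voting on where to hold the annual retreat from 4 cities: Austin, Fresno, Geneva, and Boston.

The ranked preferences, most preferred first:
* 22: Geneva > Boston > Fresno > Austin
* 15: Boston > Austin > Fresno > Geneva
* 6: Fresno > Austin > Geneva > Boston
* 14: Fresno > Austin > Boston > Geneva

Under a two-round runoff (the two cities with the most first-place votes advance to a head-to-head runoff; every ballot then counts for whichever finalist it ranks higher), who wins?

Round 1 first-place votes: Austin 0, Fresno 20, Geneva 22, Boston 15. Geneva and Fresno advance.
Runoff: Geneva is ranked above Fresno on 22 ballots, Fresno above Geneva on 35.

Fresno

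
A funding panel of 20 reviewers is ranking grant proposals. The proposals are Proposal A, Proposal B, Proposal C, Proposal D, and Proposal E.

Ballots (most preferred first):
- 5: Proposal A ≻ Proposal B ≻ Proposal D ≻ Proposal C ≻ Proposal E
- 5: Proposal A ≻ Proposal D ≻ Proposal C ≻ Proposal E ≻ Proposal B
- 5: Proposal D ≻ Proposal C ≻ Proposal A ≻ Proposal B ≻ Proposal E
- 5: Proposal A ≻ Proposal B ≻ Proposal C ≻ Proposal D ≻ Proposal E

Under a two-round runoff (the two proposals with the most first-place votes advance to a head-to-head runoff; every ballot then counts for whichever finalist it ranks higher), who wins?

Round 1 first-place votes: Proposal A 15, Proposal B 0, Proposal C 0, Proposal D 5, Proposal E 0. Proposal A and Proposal D advance.
Runoff: Proposal A is ranked above Proposal D on 15 ballots, Proposal D above Proposal A on 5.

Proposal A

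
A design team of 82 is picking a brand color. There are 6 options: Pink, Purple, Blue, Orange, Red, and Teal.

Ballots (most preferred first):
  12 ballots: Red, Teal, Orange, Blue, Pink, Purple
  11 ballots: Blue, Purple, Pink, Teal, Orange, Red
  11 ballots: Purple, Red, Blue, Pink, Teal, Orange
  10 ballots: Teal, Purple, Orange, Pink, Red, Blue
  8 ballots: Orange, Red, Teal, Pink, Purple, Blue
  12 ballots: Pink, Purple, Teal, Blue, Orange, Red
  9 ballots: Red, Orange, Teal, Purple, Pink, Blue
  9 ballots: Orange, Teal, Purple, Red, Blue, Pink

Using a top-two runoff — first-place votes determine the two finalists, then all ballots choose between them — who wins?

Round 1 first-place votes: Pink 12, Purple 11, Blue 11, Orange 17, Red 21, Teal 10. Red and Orange advance.
Runoff: Red is ranked above Orange on 32 ballots, Orange above Red on 50.

Orange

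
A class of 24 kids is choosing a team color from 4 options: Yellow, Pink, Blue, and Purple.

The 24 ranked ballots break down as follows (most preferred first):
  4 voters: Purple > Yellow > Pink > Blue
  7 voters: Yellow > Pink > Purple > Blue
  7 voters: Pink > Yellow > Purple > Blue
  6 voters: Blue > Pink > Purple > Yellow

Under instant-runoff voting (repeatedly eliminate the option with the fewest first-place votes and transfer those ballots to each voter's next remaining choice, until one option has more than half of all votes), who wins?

Round 1: Yellow 7, Pink 7, Blue 6, Purple 4. Purple eliminated.
Round 2: Yellow 11, Pink 7, Blue 6. Blue eliminated.
Round 3: Yellow 11, Pink 13. Pink has a majority (≥13).

Pink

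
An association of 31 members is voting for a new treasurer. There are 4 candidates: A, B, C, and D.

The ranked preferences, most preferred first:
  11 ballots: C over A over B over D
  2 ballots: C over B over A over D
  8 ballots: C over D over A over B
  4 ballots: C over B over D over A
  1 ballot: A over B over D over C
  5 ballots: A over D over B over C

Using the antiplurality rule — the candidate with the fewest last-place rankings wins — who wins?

A

Last-place votes: A 4, B 8, C 6, D 13.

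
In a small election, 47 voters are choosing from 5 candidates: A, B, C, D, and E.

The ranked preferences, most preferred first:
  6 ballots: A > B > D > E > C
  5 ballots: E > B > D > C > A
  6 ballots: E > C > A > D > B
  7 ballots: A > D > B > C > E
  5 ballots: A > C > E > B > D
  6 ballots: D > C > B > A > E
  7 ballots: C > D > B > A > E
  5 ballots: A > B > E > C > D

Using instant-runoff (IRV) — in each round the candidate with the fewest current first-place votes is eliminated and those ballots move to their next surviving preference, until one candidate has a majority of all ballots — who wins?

Round 1: A 23, B 0, C 7, D 6, E 11. B eliminated.
Round 2: A 23, C 7, D 6, E 11. D eliminated.
Round 3: A 23, C 13, E 11. E eliminated.
Round 4: A 23, C 24. C has a majority (≥24).

C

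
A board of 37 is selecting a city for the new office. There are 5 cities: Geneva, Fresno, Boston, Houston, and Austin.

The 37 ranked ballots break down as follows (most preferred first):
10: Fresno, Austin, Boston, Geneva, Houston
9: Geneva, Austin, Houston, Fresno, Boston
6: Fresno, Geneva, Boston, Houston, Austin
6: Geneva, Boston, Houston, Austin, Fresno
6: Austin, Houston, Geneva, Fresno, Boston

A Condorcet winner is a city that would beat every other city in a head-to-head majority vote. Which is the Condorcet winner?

Geneva vs Fresno: 21–16
Geneva vs Boston: 27–10
Geneva vs Houston: 31–6
Geneva vs Austin: 21–16
Geneva beats every other city.

Geneva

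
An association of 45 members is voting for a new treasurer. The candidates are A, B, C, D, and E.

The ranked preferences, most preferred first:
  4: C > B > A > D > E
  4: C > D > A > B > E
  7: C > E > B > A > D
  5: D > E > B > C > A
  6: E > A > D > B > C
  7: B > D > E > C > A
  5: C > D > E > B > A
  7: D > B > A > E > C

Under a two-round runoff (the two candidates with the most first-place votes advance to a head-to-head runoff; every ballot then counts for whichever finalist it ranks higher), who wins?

D

Round 1 first-place votes: A 0, B 7, C 20, D 12, E 6. C and D advance.
Runoff: C is ranked above D on 20 ballots, D above C on 25.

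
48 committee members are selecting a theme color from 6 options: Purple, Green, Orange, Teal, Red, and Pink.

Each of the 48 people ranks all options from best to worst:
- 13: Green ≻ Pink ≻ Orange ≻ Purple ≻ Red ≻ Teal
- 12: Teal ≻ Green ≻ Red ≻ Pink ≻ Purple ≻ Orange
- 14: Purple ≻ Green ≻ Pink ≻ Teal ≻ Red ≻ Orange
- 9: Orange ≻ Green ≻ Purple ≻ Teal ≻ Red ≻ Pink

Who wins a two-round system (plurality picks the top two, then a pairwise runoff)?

Green

Round 1 first-place votes: Purple 14, Green 13, Orange 9, Teal 12, Red 0, Pink 0. Purple and Green advance.
Runoff: Purple is ranked above Green on 14 ballots, Green above Purple on 34.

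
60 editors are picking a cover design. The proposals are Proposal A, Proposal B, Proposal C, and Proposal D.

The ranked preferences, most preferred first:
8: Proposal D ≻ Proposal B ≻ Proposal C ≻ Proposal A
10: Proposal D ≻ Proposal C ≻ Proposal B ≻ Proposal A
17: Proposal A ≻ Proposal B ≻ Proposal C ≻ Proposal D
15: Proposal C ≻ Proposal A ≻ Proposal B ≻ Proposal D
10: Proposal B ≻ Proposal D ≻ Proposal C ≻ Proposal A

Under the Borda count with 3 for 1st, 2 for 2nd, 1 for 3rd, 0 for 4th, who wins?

Proposal B

Proposal A: 8×0 + 10×0 + 17×3 + 15×2 + 10×0 = 81
Proposal B: 8×2 + 10×1 + 17×2 + 15×1 + 10×3 = 105
Proposal C: 8×1 + 10×2 + 17×1 + 15×3 + 10×1 = 100
Proposal D: 8×3 + 10×3 + 17×0 + 15×0 + 10×2 = 74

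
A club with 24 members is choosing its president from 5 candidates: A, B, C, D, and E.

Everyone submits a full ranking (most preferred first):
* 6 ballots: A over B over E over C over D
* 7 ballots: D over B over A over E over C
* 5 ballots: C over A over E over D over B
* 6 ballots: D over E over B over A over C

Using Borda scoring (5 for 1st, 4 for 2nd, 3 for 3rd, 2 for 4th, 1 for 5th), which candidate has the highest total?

A: 6×5 + 7×3 + 5×4 + 6×2 = 83
B: 6×4 + 7×4 + 5×1 + 6×3 = 75
C: 6×2 + 7×1 + 5×5 + 6×1 = 50
D: 6×1 + 7×5 + 5×2 + 6×5 = 81
E: 6×3 + 7×2 + 5×3 + 6×4 = 71

A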